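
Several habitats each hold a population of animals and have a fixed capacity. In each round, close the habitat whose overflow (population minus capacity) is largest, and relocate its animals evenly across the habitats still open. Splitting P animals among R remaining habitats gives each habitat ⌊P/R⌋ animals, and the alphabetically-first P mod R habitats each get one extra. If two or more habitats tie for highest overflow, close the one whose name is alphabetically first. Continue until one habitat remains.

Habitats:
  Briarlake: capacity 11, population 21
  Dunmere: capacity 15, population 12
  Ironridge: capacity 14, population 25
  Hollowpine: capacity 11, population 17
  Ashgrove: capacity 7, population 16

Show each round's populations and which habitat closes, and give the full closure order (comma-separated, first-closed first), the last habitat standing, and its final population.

Round 1: Ashgrove=16 Briarlake=21 Dunmere=12 Hollowpine=17 Ironridge=25 → close Ironridge (overflow 11)
  25÷4 = 6 each, +1 to first 1
Round 2: Ashgrove=23 Briarlake=27 Dunmere=18 Hollowpine=23 → close Ashgrove (overflow 16)
  23÷3 = 7 each, +1 to first 2
Round 3: Briarlake=35 Dunmere=26 Hollowpine=30 → close Briarlake (overflow 24)
  35÷2 = 17 each, +1 to first 1
Round 4: Dunmere=44 Hollowpine=47 → close Hollowpine (overflow 36)
  47÷1 = 47 each, +1 to first 0

Closure order: Ironridge, Ashgrove, Briarlake, Hollowpine
Last habitat: Dunmere with 91 animals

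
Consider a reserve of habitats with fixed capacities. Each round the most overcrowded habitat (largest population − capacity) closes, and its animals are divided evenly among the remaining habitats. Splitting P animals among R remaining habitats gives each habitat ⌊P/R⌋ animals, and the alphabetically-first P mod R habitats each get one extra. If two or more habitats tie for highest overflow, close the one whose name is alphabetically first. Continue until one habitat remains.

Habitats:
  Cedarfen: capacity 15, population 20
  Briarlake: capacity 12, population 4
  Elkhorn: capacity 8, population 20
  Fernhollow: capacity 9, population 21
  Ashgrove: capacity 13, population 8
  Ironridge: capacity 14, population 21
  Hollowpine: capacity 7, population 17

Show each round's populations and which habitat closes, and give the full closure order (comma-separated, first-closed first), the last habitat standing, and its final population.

Closure order: Elkhorn, Fernhollow, Hollowpine, Ironridge, Cedarfen, Ashgrove
Last habitat: Briarlake with 111 animals

Round 1: Ashgrove=8 Briarlake=4 Cedarfen=20 Elkhorn=20 Fernhollow=21 Hollowpine=17 Ironridge=21 → close Elkhorn (overflow 12)
  20÷6 = 3 each, +1 to first 2
Round 2: Ashgrove=12 Briarlake=8 Cedarfen=23 Fernhollow=24 Hollowpine=20 Ironridge=24 → close Fernhollow (overflow 15)
  24÷5 = 4 each, +1 to first 4
Round 3: Ashgrove=17 Briarlake=13 Cedarfen=28 Hollowpine=25 Ironridge=28 → close Hollowpine (overflow 18)
  25÷4 = 6 each, +1 to first 1
Round 4: Ashgrove=24 Briarlake=19 Cedarfen=34 Ironridge=34 → close Ironridge (overflow 20)
  34÷3 = 11 each, +1 to first 1
Round 5: Ashgrove=36 Briarlake=30 Cedarfen=45 → close Cedarfen (overflow 30)
  45÷2 = 22 each, +1 to first 1
Round 6: Ashgrove=59 Briarlake=52 → close Ashgrove (overflow 46)
  59÷1 = 59 each, +1 to first 0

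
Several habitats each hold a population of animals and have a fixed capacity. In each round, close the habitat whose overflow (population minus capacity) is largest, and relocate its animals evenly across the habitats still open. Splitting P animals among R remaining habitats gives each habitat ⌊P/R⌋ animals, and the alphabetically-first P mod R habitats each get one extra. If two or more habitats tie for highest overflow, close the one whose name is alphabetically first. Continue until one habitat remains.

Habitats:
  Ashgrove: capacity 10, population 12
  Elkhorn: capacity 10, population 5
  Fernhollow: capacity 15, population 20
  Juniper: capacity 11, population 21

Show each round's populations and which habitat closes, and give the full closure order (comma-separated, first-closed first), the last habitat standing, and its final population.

Closure order: Juniper, Fernhollow, Ashgrove
Last habitat: Elkhorn with 58 animals

Round 1: Ashgrove=12 Elkhorn=5 Fernhollow=20 Juniper=21 → close Juniper (overflow 10)
  21÷3 = 7 each, +1 to first 0
Round 2: Ashgrove=19 Elkhorn=12 Fernhollow=27 → close Fernhollow (overflow 12)
  27÷2 = 13 each, +1 to first 1
Round 3: Ashgrove=33 Elkhorn=25 → close Ashgrove (overflow 23)
  33÷1 = 33 each, +1 to first 0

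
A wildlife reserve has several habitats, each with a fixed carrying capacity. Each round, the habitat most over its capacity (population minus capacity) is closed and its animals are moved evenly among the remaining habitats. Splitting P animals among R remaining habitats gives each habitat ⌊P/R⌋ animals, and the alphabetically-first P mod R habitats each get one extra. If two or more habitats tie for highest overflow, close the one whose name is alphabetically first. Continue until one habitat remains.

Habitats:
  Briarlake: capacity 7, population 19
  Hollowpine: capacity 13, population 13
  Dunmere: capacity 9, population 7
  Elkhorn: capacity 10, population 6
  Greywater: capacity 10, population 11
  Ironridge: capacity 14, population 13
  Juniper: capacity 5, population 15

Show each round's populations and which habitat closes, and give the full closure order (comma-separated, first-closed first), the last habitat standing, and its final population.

Closure order: Briarlake, Juniper, Greywater, Dunmere, Hollowpine, Elkhorn
Last habitat: Ironridge with 84 animals

Round 1: Briarlake=19 Dunmere=7 Elkhorn=6 Greywater=11 Hollowpine=13 Ironridge=13 Juniper=15 → close Briarlake (overflow 12)
  19÷6 = 3 each, +1 to first 1
Round 2: Dunmere=11 Elkhorn=9 Greywater=14 Hollowpine=16 Ironridge=16 Juniper=18 → close Juniper (overflow 13)
  18÷5 = 3 each, +1 to first 3
Round 3: Dunmere=15 Elkhorn=13 Greywater=18 Hollowpine=19 Ironridge=19 → close Greywater (overflow 8)
  18÷4 = 4 each, +1 to first 2
Round 4: Dunmere=20 Elkhorn=18 Hollowpine=23 Ironridge=23 → close Dunmere (overflow 11)
  20÷3 = 6 each, +1 to first 2
Round 5: Elkhorn=25 Hollowpine=30 Ironridge=29 → close Hollowpine (overflow 17)
  30÷2 = 15 each, +1 to first 0
Round 6: Elkhorn=40 Ironridge=44 → close Elkhorn (overflow 30)
  40÷1 = 40 each, +1 to first 0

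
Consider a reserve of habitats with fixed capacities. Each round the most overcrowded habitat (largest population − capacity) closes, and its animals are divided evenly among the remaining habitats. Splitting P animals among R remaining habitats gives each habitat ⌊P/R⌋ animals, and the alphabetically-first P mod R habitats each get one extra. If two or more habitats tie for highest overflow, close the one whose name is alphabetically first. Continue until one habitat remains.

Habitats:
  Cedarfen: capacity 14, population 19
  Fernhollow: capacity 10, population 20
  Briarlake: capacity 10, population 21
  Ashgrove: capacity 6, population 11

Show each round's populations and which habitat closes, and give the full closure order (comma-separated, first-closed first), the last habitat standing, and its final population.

Closure order: Briarlake, Fernhollow, Ashgrove
Last habitat: Cedarfen with 71 animals

Round 1: Ashgrove=11 Briarlake=21 Cedarfen=19 Fernhollow=20 → close Briarlake (overflow 11)
  21÷3 = 7 each, +1 to first 0
Round 2: Ashgrove=18 Cedarfen=26 Fernhollow=27 → close Fernhollow (overflow 17)
  27÷2 = 13 each, +1 to first 1
Round 3: Ashgrove=32 Cedarfen=39 → close Ashgrove (overflow 26)
  32÷1 = 32 each, +1 to first 0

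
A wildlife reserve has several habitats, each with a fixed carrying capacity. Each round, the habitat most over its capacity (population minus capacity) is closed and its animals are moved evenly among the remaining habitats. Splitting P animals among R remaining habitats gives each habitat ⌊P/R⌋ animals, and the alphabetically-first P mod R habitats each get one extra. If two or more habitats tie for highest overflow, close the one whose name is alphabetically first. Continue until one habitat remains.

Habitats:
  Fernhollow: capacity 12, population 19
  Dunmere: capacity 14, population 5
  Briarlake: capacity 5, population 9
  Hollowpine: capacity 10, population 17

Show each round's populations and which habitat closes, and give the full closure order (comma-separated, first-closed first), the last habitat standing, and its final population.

Closure order: Fernhollow, Hollowpine, Briarlake
Last habitat: Dunmere with 50 animals

Round 1: Briarlake=9 Dunmere=5 Fernhollow=19 Hollowpine=17 → close Fernhollow (overflow 7)
  19÷3 = 6 each, +1 to first 1
Round 2: Briarlake=16 Dunmere=11 Hollowpine=23 → close Hollowpine (overflow 13)
  23÷2 = 11 each, +1 to first 1
Round 3: Briarlake=28 Dunmere=22 → close Briarlake (overflow 23)
  28÷1 = 28 each, +1 to first 0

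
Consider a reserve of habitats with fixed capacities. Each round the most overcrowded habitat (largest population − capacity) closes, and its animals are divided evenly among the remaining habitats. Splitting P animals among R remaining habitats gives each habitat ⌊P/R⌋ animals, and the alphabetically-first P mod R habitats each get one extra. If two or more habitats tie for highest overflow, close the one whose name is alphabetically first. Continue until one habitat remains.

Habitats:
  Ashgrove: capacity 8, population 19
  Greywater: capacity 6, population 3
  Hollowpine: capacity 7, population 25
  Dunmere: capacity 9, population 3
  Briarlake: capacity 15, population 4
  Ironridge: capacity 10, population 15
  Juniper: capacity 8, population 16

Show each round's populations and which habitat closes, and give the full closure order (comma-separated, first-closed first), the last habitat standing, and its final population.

Closure order: Hollowpine, Ashgrove, Juniper, Ironridge, Greywater, Dunmere
Last habitat: Briarlake with 85 animals

Round 1: Ashgrove=19 Briarlake=4 Dunmere=3 Greywater=3 Hollowpine=25 Ironridge=15 Juniper=16 → close Hollowpine (overflow 18)
  25÷6 = 4 each, +1 to first 1
Round 2: Ashgrove=24 Briarlake=8 Dunmere=7 Greywater=7 Ironridge=19 Juniper=20 → close Ashgrove (overflow 16)
  24÷5 = 4 each, +1 to first 4
Round 3: Briarlake=13 Dunmere=12 Greywater=12 Ironridge=24 Juniper=24 → close Juniper (overflow 16)
  24÷4 = 6 each, +1 to first 0
Round 4: Briarlake=19 Dunmere=18 Greywater=18 Ironridge=30 → close Ironridge (overflow 20)
  30÷3 = 10 each, +1 to first 0
Round 5: Briarlake=29 Dunmere=28 Greywater=28 → close Greywater (overflow 22)
  28÷2 = 14 each, +1 to first 0
Round 6: Briarlake=43 Dunmere=42 → close Dunmere (overflow 33)
  42÷1 = 42 each, +1 to first 0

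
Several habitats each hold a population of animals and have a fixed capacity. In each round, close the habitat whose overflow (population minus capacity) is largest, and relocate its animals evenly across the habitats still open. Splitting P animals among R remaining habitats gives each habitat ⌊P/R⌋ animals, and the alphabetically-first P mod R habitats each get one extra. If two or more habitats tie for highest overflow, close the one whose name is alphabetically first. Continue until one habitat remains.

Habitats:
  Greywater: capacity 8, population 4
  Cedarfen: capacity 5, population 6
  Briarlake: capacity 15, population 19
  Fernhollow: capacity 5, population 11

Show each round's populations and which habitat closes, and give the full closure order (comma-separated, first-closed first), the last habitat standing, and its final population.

Closure order: Fernhollow, Briarlake, Cedarfen
Last habitat: Greywater with 40 animals

Round 1: Briarlake=19 Cedarfen=6 Fernhollow=11 Greywater=4 → close Fernhollow (overflow 6)
  11÷3 = 3 each, +1 to first 2
Round 2: Briarlake=23 Cedarfen=10 Greywater=7 → close Briarlake (overflow 8)
  23÷2 = 11 each, +1 to first 1
Round 3: Cedarfen=22 Greywater=18 → close Cedarfen (overflow 17)
  22÷1 = 22 each, +1 to first 0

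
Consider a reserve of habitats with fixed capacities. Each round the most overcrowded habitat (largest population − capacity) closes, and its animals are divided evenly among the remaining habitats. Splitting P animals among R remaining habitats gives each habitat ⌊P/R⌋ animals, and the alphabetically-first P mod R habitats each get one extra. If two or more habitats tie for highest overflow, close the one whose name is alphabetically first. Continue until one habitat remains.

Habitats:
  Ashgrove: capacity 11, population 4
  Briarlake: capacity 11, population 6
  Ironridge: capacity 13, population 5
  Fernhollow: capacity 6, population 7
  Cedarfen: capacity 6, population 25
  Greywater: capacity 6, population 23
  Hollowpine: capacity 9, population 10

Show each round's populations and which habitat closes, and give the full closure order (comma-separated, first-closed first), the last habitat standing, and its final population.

Round 1: Ashgrove=4 Briarlake=6 Cedarfen=25 Fernhollow=7 Greywater=23 Hollowpine=10 Ironridge=5 → close Cedarfen (overflow 19)
  25÷6 = 4 each, +1 to first 1
Round 2: Ashgrove=9 Briarlake=10 Fernhollow=11 Greywater=27 Hollowpine=14 Ironridge=9 → close Greywater (overflow 21)
  27÷5 = 5 each, +1 to first 2
Round 3: Ashgrove=15 Briarlake=16 Fernhollow=16 Hollowpine=19 Ironridge=14 → close Fernhollow (overflow 10)
  16÷4 = 4 each, +1 to first 0
Round 4: Ashgrove=19 Briarlake=20 Hollowpine=23 Ironridge=18 → close Hollowpine (overflow 14)
  23÷3 = 7 each, +1 to first 2
Round 5: Ashgrove=27 Briarlake=28 Ironridge=25 → close Briarlake (overflow 17)
  28÷2 = 14 each, +1 to first 0
Round 6: Ashgrove=41 Ironridge=39 → close Ashgrove (overflow 30)
  41÷1 = 41 each, +1 to first 0

Closure order: Cedarfen, Greywater, Fernhollow, Hollowpine, Briarlake, Ashgrove
Last habitat: Ironridge with 80 animals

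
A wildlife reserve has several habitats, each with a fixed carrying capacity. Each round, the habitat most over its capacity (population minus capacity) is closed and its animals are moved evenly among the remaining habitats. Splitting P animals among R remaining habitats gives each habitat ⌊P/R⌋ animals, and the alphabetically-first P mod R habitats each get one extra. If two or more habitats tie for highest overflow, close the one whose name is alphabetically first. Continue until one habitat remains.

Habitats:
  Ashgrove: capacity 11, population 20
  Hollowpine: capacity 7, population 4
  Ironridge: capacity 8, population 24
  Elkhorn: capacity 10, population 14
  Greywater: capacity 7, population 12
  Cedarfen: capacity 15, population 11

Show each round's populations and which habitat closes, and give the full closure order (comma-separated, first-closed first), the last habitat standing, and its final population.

Closure order: Ironridge, Ashgrove, Greywater, Elkhorn, Cedarfen
Last habitat: Hollowpine with 85 animals

Round 1: Ashgrove=20 Cedarfen=11 Elkhorn=14 Greywater=12 Hollowpine=4 Ironridge=24 → close Ironridge (overflow 16)
  24÷5 = 4 each, +1 to first 4
Round 2: Ashgrove=25 Cedarfen=16 Elkhorn=19 Greywater=17 Hollowpine=8 → close Ashgrove (overflow 14)
  25÷4 = 6 each, +1 to first 1
Round 3: Cedarfen=23 Elkhorn=25 Greywater=23 Hollowpine=14 → close Greywater (overflow 16)
  23÷3 = 7 each, +1 to first 2
Round 4: Cedarfen=31 Elkhorn=33 Hollowpine=21 → close Elkhorn (overflow 23)
  33÷2 = 16 each, +1 to first 1
Round 5: Cedarfen=48 Hollowpine=37 → close Cedarfen (overflow 33)
  48÷1 = 48 each, +1 to first 0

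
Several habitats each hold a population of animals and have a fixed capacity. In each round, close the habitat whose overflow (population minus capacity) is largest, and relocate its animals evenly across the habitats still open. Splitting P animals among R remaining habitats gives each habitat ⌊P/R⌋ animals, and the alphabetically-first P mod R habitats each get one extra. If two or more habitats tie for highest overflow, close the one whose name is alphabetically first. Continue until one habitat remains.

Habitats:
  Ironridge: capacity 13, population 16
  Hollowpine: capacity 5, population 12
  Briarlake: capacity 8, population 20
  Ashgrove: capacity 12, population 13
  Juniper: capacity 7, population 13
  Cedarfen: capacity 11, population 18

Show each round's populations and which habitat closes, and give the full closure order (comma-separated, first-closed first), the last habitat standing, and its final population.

Round 1: Ashgrove=13 Briarlake=20 Cedarfen=18 Hollowpine=12 Ironridge=16 Juniper=13 → close Briarlake (overflow 12)
  20÷5 = 4 each, +1 to first 0
Round 2: Ashgrove=17 Cedarfen=22 Hollowpine=16 Ironridge=20 Juniper=17 → close Cedarfen (overflow 11)
  22÷4 = 5 each, +1 to first 2
Round 3: Ashgrove=23 Hollowpine=22 Ironridge=25 Juniper=22 → close Hollowpine (overflow 17)
  22÷3 = 7 each, +1 to first 1
Round 4: Ashgrove=31 Ironridge=32 Juniper=29 → close Juniper (overflow 22)
  29÷2 = 14 each, +1 to first 1
Round 5: Ashgrove=46 Ironridge=46 → close Ashgrove (overflow 34)
  46÷1 = 46 each, +1 to first 0

Closure order: Briarlake, Cedarfen, Hollowpine, Juniper, Ashgrove
Last habitat: Ironridge with 92 animals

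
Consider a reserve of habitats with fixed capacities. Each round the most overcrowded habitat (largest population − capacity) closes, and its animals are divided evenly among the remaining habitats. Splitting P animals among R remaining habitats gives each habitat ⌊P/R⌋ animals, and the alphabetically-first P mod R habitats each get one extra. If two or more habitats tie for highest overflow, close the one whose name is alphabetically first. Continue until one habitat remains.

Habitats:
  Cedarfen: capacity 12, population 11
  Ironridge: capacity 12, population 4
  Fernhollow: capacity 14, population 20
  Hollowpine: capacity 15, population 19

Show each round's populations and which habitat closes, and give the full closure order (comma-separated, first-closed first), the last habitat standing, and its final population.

Closure order: Fernhollow, Hollowpine, Cedarfen
Last habitat: Ironridge with 54 animals

Round 1: Cedarfen=11 Fernhollow=20 Hollowpine=19 Ironridge=4 → close Fernhollow (overflow 6)
  20÷3 = 6 each, +1 to first 2
Round 2: Cedarfen=18 Hollowpine=26 Ironridge=10 → close Hollowpine (overflow 11)
  26÷2 = 13 each, +1 to first 0
Round 3: Cedarfen=31 Ironridge=23 → close Cedarfen (overflow 19)
  31÷1 = 31 each, +1 to first 0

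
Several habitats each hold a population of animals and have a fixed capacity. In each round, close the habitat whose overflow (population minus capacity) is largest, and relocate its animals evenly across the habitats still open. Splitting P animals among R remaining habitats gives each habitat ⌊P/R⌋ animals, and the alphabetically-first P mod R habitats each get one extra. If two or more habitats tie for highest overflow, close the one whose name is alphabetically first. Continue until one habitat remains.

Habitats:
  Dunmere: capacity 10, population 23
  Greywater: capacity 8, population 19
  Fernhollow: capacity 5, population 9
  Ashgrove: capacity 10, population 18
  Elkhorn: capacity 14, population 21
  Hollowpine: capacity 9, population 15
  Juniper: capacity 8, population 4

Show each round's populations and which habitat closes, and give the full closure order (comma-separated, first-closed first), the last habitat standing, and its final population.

Round 1: Ashgrove=18 Dunmere=23 Elkhorn=21 Fernhollow=9 Greywater=19 Hollowpine=15 Juniper=4 → close Dunmere (overflow 13)
  23÷6 = 3 each, +1 to first 5
Round 2: Ashgrove=22 Elkhorn=25 Fernhollow=13 Greywater=23 Hollowpine=19 Juniper=7 → close Greywater (overflow 15)
  23÷5 = 4 each, +1 to first 3
Round 3: Ashgrove=27 Elkhorn=30 Fernhollow=18 Hollowpine=23 Juniper=11 → close Ashgrove (overflow 17)
  27÷4 = 6 each, +1 to first 3
Round 4: Elkhorn=37 Fernhollow=25 Hollowpine=30 Juniper=17 → close Elkhorn (overflow 23)
  37÷3 = 12 each, +1 to first 1
Round 5: Fernhollow=38 Hollowpine=42 Juniper=29 → close Fernhollow (overflow 33)
  38÷2 = 19 each, +1 to first 0
Round 6: Hollowpine=61 Juniper=48 → close Hollowpine (overflow 52)
  61÷1 = 61 each, +1 to first 0

Closure order: Dunmere, Greywater, Ashgrove, Elkhorn, Fernhollow, Hollowpine
Last habitat: Juniper with 109 animals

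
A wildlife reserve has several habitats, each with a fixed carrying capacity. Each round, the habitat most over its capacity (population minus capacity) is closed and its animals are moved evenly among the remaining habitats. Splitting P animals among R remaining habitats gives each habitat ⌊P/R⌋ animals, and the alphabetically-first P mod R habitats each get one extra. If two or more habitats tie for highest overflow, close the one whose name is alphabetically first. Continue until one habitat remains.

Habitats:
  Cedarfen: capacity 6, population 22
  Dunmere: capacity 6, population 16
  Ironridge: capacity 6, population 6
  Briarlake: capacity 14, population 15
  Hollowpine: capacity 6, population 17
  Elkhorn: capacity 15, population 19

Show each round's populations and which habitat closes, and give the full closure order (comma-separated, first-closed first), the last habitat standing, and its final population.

Closure order: Cedarfen, Dunmere, Hollowpine, Elkhorn, Briarlake
Last habitat: Ironridge with 95 animals

Round 1: Briarlake=15 Cedarfen=22 Dunmere=16 Elkhorn=19 Hollowpine=17 Ironridge=6 → close Cedarfen (overflow 16)
  22÷5 = 4 each, +1 to first 2
Round 2: Briarlake=20 Dunmere=21 Elkhorn=23 Hollowpine=21 Ironridge=10 → close Dunmere (overflow 15)
  21÷4 = 5 each, +1 to first 1
Round 3: Briarlake=26 Elkhorn=28 Hollowpine=26 Ironridge=15 → close Hollowpine (overflow 20)
  26÷3 = 8 each, +1 to first 2
Round 4: Briarlake=35 Elkhorn=37 Ironridge=23 → close Elkhorn (overflow 22)
  37÷2 = 18 each, +1 to first 1
Round 5: Briarlake=54 Ironridge=41 → close Briarlake (overflow 40)
  54÷1 = 54 each, +1 to first 0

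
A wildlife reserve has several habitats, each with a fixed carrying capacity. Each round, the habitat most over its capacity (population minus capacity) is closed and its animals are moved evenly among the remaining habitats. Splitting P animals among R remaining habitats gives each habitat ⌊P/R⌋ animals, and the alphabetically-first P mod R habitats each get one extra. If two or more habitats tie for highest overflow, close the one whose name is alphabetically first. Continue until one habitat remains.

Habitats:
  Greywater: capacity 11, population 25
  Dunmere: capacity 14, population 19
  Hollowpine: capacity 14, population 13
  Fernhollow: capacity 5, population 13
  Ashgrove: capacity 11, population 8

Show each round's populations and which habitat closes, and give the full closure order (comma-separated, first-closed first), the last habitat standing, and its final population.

Closure order: Greywater, Fernhollow, Dunmere, Ashgrove
Last habitat: Hollowpine with 78 animals

Round 1: Ashgrove=8 Dunmere=19 Fernhollow=13 Greywater=25 Hollowpine=13 → close Greywater (overflow 14)
  25÷4 = 6 each, +1 to first 1
Round 2: Ashgrove=15 Dunmere=25 Fernhollow=19 Hollowpine=19 → close Fernhollow (overflow 14)
  19÷3 = 6 each, +1 to first 1
Round 3: Ashgrove=22 Dunmere=31 Hollowpine=25 → close Dunmere (overflow 17)
  31÷2 = 15 each, +1 to first 1
Round 4: Ashgrove=38 Hollowpine=40 → close Ashgrove (overflow 27)
  38÷1 = 38 each, +1 to first 0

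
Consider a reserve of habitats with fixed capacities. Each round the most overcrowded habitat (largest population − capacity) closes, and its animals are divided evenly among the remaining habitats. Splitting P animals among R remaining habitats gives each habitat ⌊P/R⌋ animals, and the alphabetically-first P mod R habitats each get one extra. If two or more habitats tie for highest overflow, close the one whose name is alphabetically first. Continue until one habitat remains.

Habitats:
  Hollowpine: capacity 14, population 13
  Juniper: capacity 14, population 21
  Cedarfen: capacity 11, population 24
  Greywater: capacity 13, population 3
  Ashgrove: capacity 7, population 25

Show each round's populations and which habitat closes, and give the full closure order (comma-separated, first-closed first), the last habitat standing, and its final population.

Round 1: Ashgrove=25 Cedarfen=24 Greywater=3 Hollowpine=13 Juniper=21 → close Ashgrove (overflow 18)
  25÷4 = 6 each, +1 to first 1
Round 2: Cedarfen=31 Greywater=9 Hollowpine=19 Juniper=27 → close Cedarfen (overflow 20)
  31÷3 = 10 each, +1 to first 1
Round 3: Greywater=20 Hollowpine=29 Juniper=37 → close Juniper (overflow 23)
  37÷2 = 18 each, +1 to first 1
Round 4: Greywater=39 Hollowpine=47 → close Hollowpine (overflow 33)
  47÷1 = 47 each, +1 to first 0

Closure order: Ashgrove, Cedarfen, Juniper, Hollowpine
Last habitat: Greywater with 86 animals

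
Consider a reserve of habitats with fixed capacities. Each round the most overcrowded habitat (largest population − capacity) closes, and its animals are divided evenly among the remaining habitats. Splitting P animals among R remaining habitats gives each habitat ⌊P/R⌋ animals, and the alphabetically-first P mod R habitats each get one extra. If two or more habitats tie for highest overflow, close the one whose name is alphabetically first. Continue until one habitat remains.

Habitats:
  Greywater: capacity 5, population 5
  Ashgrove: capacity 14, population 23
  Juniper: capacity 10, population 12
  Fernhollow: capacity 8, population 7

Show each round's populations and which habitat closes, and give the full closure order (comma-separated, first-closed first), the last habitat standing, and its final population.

Round 1: Ashgrove=23 Fernhollow=7 Greywater=5 Juniper=12 → close Ashgrove (overflow 9)
  23÷3 = 7 each, +1 to first 2
Round 2: Fernhollow=15 Greywater=13 Juniper=19 → close Juniper (overflow 9)
  19÷2 = 9 each, +1 to first 1
Round 3: Fernhollow=25 Greywater=22 → close Fernhollow (overflow 17)
  25÷1 = 25 each, +1 to first 0

Closure order: Ashgrove, Juniper, Fernhollow
Last habitat: Greywater with 47 animals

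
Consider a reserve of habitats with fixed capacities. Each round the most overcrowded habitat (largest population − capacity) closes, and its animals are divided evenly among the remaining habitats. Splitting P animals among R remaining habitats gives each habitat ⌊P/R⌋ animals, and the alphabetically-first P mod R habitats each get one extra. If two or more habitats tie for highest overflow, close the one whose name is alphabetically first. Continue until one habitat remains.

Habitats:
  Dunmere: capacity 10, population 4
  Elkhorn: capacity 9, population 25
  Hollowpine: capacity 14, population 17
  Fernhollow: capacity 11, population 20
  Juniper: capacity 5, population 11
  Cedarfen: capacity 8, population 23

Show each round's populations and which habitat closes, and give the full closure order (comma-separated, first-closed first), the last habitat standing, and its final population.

Closure order: Elkhorn, Cedarfen, Fernhollow, Juniper, Hollowpine
Last habitat: Dunmere with 100 animals

Round 1: Cedarfen=23 Dunmere=4 Elkhorn=25 Fernhollow=20 Hollowpine=17 Juniper=11 → close Elkhorn (overflow 16)
  25÷5 = 5 each, +1 to first 0
Round 2: Cedarfen=28 Dunmere=9 Fernhollow=25 Hollowpine=22 Juniper=16 → close Cedarfen (overflow 20)
  28÷4 = 7 each, +1 to first 0
Round 3: Dunmere=16 Fernhollow=32 Hollowpine=29 Juniper=23 → close Fernhollow (overflow 21)
  32÷3 = 10 each, +1 to first 2
Round 4: Dunmere=27 Hollowpine=40 Juniper=33 → close Juniper (overflow 28)
  33÷2 = 16 each, +1 to first 1
Round 5: Dunmere=44 Hollowpine=56 → close Hollowpine (overflow 42)
  56÷1 = 56 each, +1 to first 0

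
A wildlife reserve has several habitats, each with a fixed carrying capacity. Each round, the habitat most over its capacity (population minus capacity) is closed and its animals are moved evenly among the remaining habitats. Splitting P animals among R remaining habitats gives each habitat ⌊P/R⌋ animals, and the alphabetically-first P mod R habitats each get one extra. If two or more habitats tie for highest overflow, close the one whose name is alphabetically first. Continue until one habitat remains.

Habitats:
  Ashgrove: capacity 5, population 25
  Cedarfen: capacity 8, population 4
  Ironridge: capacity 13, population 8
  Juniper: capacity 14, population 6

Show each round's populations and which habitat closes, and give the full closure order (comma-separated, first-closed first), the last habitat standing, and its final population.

Closure order: Ashgrove, Cedarfen, Ironridge
Last habitat: Juniper with 43 animals

Round 1: Ashgrove=25 Cedarfen=4 Ironridge=8 Juniper=6 → close Ashgrove (overflow 20)
  25÷3 = 8 each, +1 to first 1
Round 2: Cedarfen=13 Ironridge=16 Juniper=14 → close Cedarfen (overflow 5)
  13÷2 = 6 each, +1 to first 1
Round 3: Ironridge=23 Juniper=20 → close Ironridge (overflow 10)
  23÷1 = 23 each, +1 to first 0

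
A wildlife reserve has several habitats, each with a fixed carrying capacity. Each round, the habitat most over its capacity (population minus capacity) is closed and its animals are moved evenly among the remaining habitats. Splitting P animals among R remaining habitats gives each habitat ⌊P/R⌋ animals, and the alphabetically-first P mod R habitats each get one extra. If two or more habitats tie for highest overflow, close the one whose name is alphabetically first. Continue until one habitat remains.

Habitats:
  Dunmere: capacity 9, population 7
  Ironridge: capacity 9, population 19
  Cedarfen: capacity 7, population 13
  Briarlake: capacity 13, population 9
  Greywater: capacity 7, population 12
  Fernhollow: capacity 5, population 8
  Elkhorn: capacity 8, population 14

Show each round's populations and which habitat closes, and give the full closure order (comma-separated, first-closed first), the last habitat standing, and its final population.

Round 1: Briarlake=9 Cedarfen=13 Dunmere=7 Elkhorn=14 Fernhollow=8 Greywater=12 Ironridge=19 → close Ironridge (overflow 10)
  19÷6 = 3 each, +1 to first 1
Round 2: Briarlake=13 Cedarfen=16 Dunmere=10 Elkhorn=17 Fernhollow=11 Greywater=15 → close Cedarfen (overflow 9)
  16÷5 = 3 each, +1 to first 1
Round 3: Briarlake=17 Dunmere=13 Elkhorn=20 Fernhollow=14 Greywater=18 → close Elkhorn (overflow 12)
  20÷4 = 5 each, +1 to first 0
Round 4: Briarlake=22 Dunmere=18 Fernhollow=19 Greywater=23 → close Greywater (overflow 16)
  23÷3 = 7 each, +1 to first 2
Round 5: Briarlake=30 Dunmere=26 Fernhollow=26 → close Fernhollow (overflow 21)
  26÷2 = 13 each, +1 to first 0
Round 6: Briarlake=43 Dunmere=39 → close Briarlake (overflow 30)
  43÷1 = 43 each, +1 to first 0

Closure order: Ironridge, Cedarfen, Elkhorn, Greywater, Fernhollow, Briarlake
Last habitat: Dunmere with 82 animals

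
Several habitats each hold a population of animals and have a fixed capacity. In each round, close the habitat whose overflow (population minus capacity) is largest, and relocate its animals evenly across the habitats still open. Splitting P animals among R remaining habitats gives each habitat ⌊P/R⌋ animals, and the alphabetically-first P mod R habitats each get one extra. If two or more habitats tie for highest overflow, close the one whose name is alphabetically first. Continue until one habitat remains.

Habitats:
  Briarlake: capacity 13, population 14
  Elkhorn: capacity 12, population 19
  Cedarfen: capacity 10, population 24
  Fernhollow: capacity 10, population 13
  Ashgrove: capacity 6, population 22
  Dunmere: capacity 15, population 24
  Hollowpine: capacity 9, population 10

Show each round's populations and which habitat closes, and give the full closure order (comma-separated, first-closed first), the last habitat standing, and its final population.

Closure order: Ashgrove, Cedarfen, Dunmere, Elkhorn, Briarlake, Fernhollow
Last habitat: Hollowpine with 126 animals

Round 1: Ashgrove=22 Briarlake=14 Cedarfen=24 Dunmere=24 Elkhorn=19 Fernhollow=13 Hollowpine=10 → close Ashgrove (overflow 16)
  22÷6 = 3 each, +1 to first 4
Round 2: Briarlake=18 Cedarfen=28 Dunmere=28 Elkhorn=23 Fernhollow=16 Hollowpine=13 → close Cedarfen (overflow 18)
  28÷5 = 5 each, +1 to first 3
Round 3: Briarlake=24 Dunmere=34 Elkhorn=29 Fernhollow=21 Hollowpine=18 → close Dunmere (overflow 19)
  34÷4 = 8 each, +1 to first 2
Round 4: Briarlake=33 Elkhorn=38 Fernhollow=29 Hollowpine=26 → close Elkhorn (overflow 26)
  38÷3 = 12 each, +1 to first 2
Round 5: Briarlake=46 Fernhollow=42 Hollowpine=38 → close Briarlake (overflow 33)
  46÷2 = 23 each, +1 to first 0
Round 6: Fernhollow=65 Hollowpine=61 → close Fernhollow (overflow 55)
  65÷1 = 65 each, +1 to first 0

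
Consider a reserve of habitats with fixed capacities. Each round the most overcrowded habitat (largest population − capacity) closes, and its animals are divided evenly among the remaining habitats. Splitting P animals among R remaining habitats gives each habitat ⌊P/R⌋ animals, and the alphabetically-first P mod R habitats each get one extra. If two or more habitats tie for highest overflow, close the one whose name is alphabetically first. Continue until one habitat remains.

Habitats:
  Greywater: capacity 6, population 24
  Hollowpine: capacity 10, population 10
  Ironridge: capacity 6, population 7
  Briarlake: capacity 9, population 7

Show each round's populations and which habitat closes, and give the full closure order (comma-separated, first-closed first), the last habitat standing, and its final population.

Round 1: Briarlake=7 Greywater=24 Hollowpine=10 Ironridge=7 → close Greywater (overflow 18)
  24÷3 = 8 each, +1 to first 0
Round 2: Briarlake=15 Hollowpine=18 Ironridge=15 → close Ironridge (overflow 9)
  15÷2 = 7 each, +1 to first 1
Round 3: Briarlake=23 Hollowpine=25 → close Hollowpine (overflow 15)
  25÷1 = 25 each, +1 to first 0

Closure order: Greywater, Ironridge, Hollowpine
Last habitat: Briarlake with 48 animals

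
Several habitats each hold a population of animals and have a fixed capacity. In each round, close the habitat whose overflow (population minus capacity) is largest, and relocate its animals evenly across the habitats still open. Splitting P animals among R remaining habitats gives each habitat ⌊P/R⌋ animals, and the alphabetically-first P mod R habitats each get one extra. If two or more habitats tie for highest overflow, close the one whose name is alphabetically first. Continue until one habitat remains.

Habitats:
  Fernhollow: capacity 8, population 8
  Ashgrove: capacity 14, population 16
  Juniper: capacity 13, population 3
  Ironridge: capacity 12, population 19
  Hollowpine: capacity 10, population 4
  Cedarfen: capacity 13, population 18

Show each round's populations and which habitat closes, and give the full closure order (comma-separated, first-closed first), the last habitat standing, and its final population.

Closure order: Ironridge, Cedarfen, Ashgrove, Fernhollow, Hollowpine
Last habitat: Juniper with 68 animals

Round 1: Ashgrove=16 Cedarfen=18 Fernhollow=8 Hollowpine=4 Ironridge=19 Juniper=3 → close Ironridge (overflow 7)
  19÷5 = 3 each, +1 to first 4
Round 2: Ashgrove=20 Cedarfen=22 Fernhollow=12 Hollowpine=8 Juniper=6 → close Cedarfen (overflow 9)
  22÷4 = 5 each, +1 to first 2
Round 3: Ashgrove=26 Fernhollow=18 Hollowpine=13 Juniper=11 → close Ashgrove (overflow 12)
  26÷3 = 8 each, +1 to first 2
Round 4: Fernhollow=27 Hollowpine=22 Juniper=19 → close Fernhollow (overflow 19)
  27÷2 = 13 each, +1 to first 1
Round 5: Hollowpine=36 Juniper=32 → close Hollowpine (overflow 26)
  36÷1 = 36 each, +1 to first 0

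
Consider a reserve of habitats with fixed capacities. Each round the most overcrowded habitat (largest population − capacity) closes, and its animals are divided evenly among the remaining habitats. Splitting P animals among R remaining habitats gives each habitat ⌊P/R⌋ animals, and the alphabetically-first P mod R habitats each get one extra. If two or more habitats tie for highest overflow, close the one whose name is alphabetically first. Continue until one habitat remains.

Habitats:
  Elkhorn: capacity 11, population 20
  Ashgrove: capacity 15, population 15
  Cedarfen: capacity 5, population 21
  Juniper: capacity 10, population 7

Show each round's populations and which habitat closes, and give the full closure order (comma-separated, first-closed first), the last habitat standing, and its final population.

Round 1: Ashgrove=15 Cedarfen=21 Elkhorn=20 Juniper=7 → close Cedarfen (overflow 16)
  21÷3 = 7 each, +1 to first 0
Round 2: Ashgrove=22 Elkhorn=27 Juniper=14 → close Elkhorn (overflow 16)
  27÷2 = 13 each, +1 to first 1
Round 3: Ashgrove=36 Juniper=27 → close Ashgrove (overflow 21)
  36÷1 = 36 each, +1 to first 0

Closure order: Cedarfen, Elkhorn, Ashgrove
Last habitat: Juniper with 63 animals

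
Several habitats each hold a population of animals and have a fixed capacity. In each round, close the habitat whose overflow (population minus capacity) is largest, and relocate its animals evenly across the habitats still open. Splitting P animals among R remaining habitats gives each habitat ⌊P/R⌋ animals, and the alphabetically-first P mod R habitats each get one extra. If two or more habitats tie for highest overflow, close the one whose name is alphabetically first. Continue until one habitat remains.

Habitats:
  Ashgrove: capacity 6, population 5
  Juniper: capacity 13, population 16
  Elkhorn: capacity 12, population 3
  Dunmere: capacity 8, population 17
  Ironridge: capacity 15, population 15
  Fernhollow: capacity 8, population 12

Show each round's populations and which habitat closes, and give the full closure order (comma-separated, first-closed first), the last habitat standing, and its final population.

Closure order: Dunmere, Fernhollow, Juniper, Ashgrove, Ironridge
Last habitat: Elkhorn with 68 animals

Round 1: Ashgrove=5 Dunmere=17 Elkhorn=3 Fernhollow=12 Ironridge=15 Juniper=16 → close Dunmere (overflow 9)
  17÷5 = 3 each, +1 to first 2
Round 2: Ashgrove=9 Elkhorn=7 Fernhollow=15 Ironridge=18 Juniper=19 → close Fernhollow (overflow 7)
  15÷4 = 3 each, +1 to first 3
Round 3: Ashgrove=13 Elkhorn=11 Ironridge=22 Juniper=22 → close Juniper (overflow 9)
  22÷3 = 7 each, +1 to first 1
Round 4: Ashgrove=21 Elkhorn=18 Ironridge=29 → close Ashgrove (overflow 15)
  21÷2 = 10 each, +1 to first 1
Round 5: Elkhorn=29 Ironridge=39 → close Ironridge (overflow 24)
  39÷1 = 39 each, +1 to first 0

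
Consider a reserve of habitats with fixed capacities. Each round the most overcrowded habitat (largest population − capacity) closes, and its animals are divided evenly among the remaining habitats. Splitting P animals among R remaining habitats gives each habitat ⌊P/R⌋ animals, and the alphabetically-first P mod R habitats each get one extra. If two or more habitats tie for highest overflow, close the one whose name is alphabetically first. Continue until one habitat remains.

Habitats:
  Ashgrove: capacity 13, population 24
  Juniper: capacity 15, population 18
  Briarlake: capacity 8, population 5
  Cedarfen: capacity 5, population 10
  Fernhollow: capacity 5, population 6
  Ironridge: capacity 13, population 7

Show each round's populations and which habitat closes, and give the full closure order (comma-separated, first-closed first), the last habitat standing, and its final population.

Round 1: Ashgrove=24 Briarlake=5 Cedarfen=10 Fernhollow=6 Ironridge=7 Juniper=18 → close Ashgrove (overflow 11)
  24÷5 = 4 each, +1 to first 4
Round 2: Briarlake=10 Cedarfen=15 Fernhollow=11 Ironridge=12 Juniper=22 → close Cedarfen (overflow 10)
  15÷4 = 3 each, +1 to first 3
Round 3: Briarlake=14 Fernhollow=15 Ironridge=16 Juniper=25 → close Fernhollow (overflow 10)
  15÷3 = 5 each, +1 to first 0
Round 4: Briarlake=19 Ironridge=21 Juniper=30 → close Juniper (overflow 15)
  30÷2 = 15 each, +1 to first 0
Round 5: Briarlake=34 Ironridge=36 → close Briarlake (overflow 26)
  34÷1 = 34 each, +1 to first 0

Closure order: Ashgrove, Cedarfen, Fernhollow, Juniper, Briarlake
Last habitat: Ironridge with 70 animals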